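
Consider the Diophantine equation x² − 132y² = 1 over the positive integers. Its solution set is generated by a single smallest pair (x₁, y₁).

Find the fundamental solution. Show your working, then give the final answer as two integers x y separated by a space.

[11; 2,22] for √132; ℓ=2 ⇒ convergent index 1
i=0: a=11 ⇒ p=11, q=1
i=1: a=2 ⇒ p=23, q=2
fundamental: x₁=23, y₁=2  (since 529 − 132·4 = 1)

23 2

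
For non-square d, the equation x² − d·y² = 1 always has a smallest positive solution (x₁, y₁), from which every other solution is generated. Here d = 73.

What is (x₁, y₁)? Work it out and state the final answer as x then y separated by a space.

d=73: √d = [8; 1,1,5,5,1,1,16] (ℓ=7, odd), read p_13/q_13
k=0  a_k=8  p_k/q_k = 8/1
k=1  a_k=1  p_k/q_k = 9/1
…
k=3  a_k=5  p_k/q_k = 94/11
…
k=7  a_k=16  p_k/q_k = 17669/2068
…
k=9  a_k=1  p_k/q_k = 36406/4261
k=10  a_k=5  p_k/q_k = 200767/23498
…
k=12  a_k=1  p_k/q_k = 1241008/145249
k=13  a_k=1  p_k/q_k = 2281249/267000
fundamental: x₁=2281249, y₁=267000  (since 5204097000001 − 73·71289000000 = 1)

2281249 267000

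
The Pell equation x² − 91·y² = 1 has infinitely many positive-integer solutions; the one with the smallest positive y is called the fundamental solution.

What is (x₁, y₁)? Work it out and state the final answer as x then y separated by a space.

1574 165

d=91: √d = [9; 1,1,5,1,5,1,1,18] (ℓ=8, even), read p_7/q_7
i=0: a=9 ⇒ p=9, q=1
i=1: a=1 ⇒ p=10, q=1
i=2: a=1 ⇒ p=19, q=2
i=3: a=5 ⇒ p=105, q=11
…
i=6: a=1 ⇒ p=849, q=89
i=7: a=1 ⇒ p=1574, q=165
(x₁, y₁) = (1574, 165);  1574² − 91·165² = 1 ✓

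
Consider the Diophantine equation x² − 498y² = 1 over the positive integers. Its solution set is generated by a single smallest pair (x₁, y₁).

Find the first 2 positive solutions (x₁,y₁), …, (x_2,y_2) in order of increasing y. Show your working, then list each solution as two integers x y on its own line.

179777 8056
64639539457 2896567024

√498 = [22; 3,6,22,6,3,44, …], period ℓ=6 (even) → k=5
step 0: (22, 1)  from 22·(1,0) + (0,1)
step 1: (67, 3)  from 3·(22,1) + (1,0)
step 2: (424, 19)  from 6·(67,3) + (22,1)
…
step 4: (56794, 2545)  from 6·(9395,421) + (424,19)
step 5: (179777, 8056)  from 3·(56794,2545) + (9395,421)
→ (179777, 8056).  Check: 179777²=32319769729, 498·8056²=32319769728, difference 1.
n=2: (179777,8056)∘(179777,8056) = (179777·179777+498·8056·8056, 179777·8056+8056·179777) = (64639539457,2896567024)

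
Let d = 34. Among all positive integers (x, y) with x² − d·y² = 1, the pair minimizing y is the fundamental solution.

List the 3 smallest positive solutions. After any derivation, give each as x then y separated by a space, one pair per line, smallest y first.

d=34: √d = [5; 1,4,1,10] (ℓ=4, even), read p_3/q_3
k=0  a_k=5  p_k/q_k = 5/1
k=1  a_k=1  p_k/q_k = 6/1
k=2  a_k=4  p_k/q_k = 29/5
k=3  a_k=1  p_k/q_k = 35/6
fundamental: x₁=35, y₁=6  (since 1225 − 34·36 = 1)
(x_2, y_2) = (35·35 + 34·6·6, 35·6 + 6·35) = (2449, 420)
(x_3, y_3) = (35·2449 + 34·6·420, 35·420 + 6·2449) = (171395, 29394)

35 6
2449 420
171395 29394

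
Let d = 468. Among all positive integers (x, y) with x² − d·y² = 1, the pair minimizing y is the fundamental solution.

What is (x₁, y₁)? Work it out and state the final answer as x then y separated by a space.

649 30

√468 = [21; 1,1,1,2,1,1,1,42, …], period ℓ=8 (even) → k=7
step 0: (21, 1)  from 21·(1,0) + (0,1)
step 1: (22, 1)  from 1·(21,1) + (1,0)
step 2: (43, 2)  from 1·(22,1) + (21,1)
step 3: (65, 3)  from 1·(43,2) + (22,1)
step 4: (173, 8)  from 2·(65,3) + (43,2)
…
step 6: (411, 19)  from 1·(238,11) + (173,8)
step 7: (649, 30)  from 1·(411,19) + (238,11)
→ (649, 30).  Check: 649²=421201, 468·30²=421200, difference 1.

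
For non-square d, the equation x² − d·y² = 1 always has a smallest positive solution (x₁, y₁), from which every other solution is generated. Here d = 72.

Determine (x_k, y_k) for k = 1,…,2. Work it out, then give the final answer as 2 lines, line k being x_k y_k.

d=72: √d = [8; 2,16] (ℓ=2, even), read p_1/q_1
i=0: a=8 ⇒ p=8, q=1
i=1: a=2 ⇒ p=17, q=2
fundamental: x₁=17, y₁=2  (since 289 − 72·4 = 1)
(17+2√72)^2 = 577 + 68√72

17 2
577 68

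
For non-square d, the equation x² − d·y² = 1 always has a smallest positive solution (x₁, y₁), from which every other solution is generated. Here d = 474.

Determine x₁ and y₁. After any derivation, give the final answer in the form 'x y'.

193549 8890

[21; 1,3,2,1,1,…,3,1,42] for √474; ℓ=14 ⇒ convergent index 13
step 0: (21, 1)  from 21·(1,0) + (0,1)
…
step 8: (5813, 267)  from 1·(5051,232) + (762,35)
…
step 10: (16677, 766)  from 1·(10864,499) + (5813,267)
…
step 12: (149331, 6859)  from 3·(44218,2031) + (16677,766)
step 13: (193549, 8890)  from 1·(149331,6859) + (44218,2031)
→ (193549, 8890).  Check: 193549²=37461215401, 474·8890²=37461215400, difference 1.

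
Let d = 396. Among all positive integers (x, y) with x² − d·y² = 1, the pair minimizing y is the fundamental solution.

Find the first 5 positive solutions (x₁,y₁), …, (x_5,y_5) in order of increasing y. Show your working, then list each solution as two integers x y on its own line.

√396 → a₀=19, period (1,8,1,38); ℓ=4 even so k=3
a_0=19:  p_0=19·1+0=19,  q_0=19·0+1=1
…
a_2=8:  p_2=8·20+19=179,  q_2=8·1+1=9
a_3=1:  p_3=1·179+20=199,  q_3=1·9+1=10
→ (199, 10).  Check: 199²=39601, 396·10²=39600, difference 1.
(x_2, y_2) = (199·199 + 396·10·10, 199·10 + 10·199) = (79201, 3980)
(x_3, y_3) = (199·79201 + 396·10·3980, 199·3980 + 10·79201) = (31521799, 1584030)
(x_4, y_4) = (199·31521799 + 396·10·1584030, 199·1584030 + 10·31521799) = (12545596801, 630439960)
(x_5, y_5) = (199·12545596801 + 396·10·630439960, 199·630439960 + 10·12545596801) = (4993116004999, 250913520050)

199 10
79201 3980
31521799 1584030
12545596801 630439960
4993116004999 250913520050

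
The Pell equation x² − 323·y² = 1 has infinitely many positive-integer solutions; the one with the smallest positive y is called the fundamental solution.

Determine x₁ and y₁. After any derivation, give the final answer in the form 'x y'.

d=323: √d = [17; 1,34] (ℓ=2, even), read p_1/q_1
step 0: (17, 1)  from 17·(1,0) + (0,1)
step 1: (18, 1)  from 1·(17,1) + (1,0)
→ (18, 1).  Check: 18²=324, 323·1²=323, difference 1.

18 1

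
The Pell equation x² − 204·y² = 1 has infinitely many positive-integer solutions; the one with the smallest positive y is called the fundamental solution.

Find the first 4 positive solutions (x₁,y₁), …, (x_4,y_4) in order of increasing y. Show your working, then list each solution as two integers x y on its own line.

4999 350
49980001 3499300
499700044999 34986001050
4996000999920001 349790034998600

√204 = [14; 3,1,1,6,1,1,3,28, …], period ℓ=8 (even) → k=7
k=0  a_k=14  p_k/q_k = 14/1
…
k=6  a_k=1  p_k/q_k = 1414/99
k=7  a_k=3  p_k/q_k = 4999/350
fundamental: x₁=4999, y₁=350  (since 24990001 − 204·122500 = 1)
(4999+350√204)^2 = 49980001 + 3499300√204
(4999+350√204)^3 = 499700044999 + 34986001050√204
(4999+350√204)^4 = 4996000999920001 + 349790034998600√204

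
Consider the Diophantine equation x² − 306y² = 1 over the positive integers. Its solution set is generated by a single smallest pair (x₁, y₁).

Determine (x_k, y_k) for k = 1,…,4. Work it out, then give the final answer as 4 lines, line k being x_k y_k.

[17; 2,34] for √306; ℓ=2 ⇒ convergent index 1
i=0: a=17 ⇒ p=17, q=1
i=1: a=2 ⇒ p=35, q=2
fundamental: x₁=35, y₁=2  (since 1225 − 306·4 = 1)
(x_2, y_2) = (35·35 + 306·2·2, 35·2 + 2·35) = (2449, 140)
(x_3, y_3) = (35·2449 + 306·2·140, 35·140 + 2·2449) = (171395, 9798)
(x_4, y_4) = (35·171395 + 306·2·9798, 35·9798 + 2·171395) = (11995201, 685720)

35 2
2449 140
171395 9798
11995201 685720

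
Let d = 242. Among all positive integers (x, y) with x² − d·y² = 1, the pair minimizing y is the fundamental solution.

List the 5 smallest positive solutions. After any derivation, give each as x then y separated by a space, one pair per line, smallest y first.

19601 1260
768398401 49394520
30122754096401 1936363971780
1180872205318713601 75909340372325040
46292552162781456490001 2975797959339522246300

√242 = [15; 1,1,3,1,14,1,3,1,1,30, …], period ℓ=10 (even) → k=9
k=0  a_k=15  p_k/q_k = 15/1
…
k=7  a_k=3  p_k/q_k = 8696/559
k=8  a_k=1  p_k/q_k = 10905/701
k=9  a_k=1  p_k/q_k = 19601/1260
fundamental: x₁=19601, y₁=1260  (since 384199201 − 242·1587600 = 1)
(x_2, y_2) = (19601·19601 + 242·1260·1260, 19601·1260 + 1260·19601) = (768398401, 49394520)
(x_3, y_3) = (19601·768398401 + 242·1260·49394520, 19601·49394520 + 1260·768398401) = (30122754096401, 1936363971780)
(x_4, y_4) = (19601·30122754096401 + 242·1260·1936363971780, 19601·1936363971780 + 1260·30122754096401) = (1180872205318713601, 75909340372325040)
(x_5, y_5) = (19601·1180872205318713601 + 242·1260·75909340372325040, 19601·75909340372325040 + 1260·1180872205318713601) = (46292552162781456490001, 2975797959339522246300)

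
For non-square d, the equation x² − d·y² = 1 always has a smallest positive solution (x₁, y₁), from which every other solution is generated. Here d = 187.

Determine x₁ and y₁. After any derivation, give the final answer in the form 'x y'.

1682 123

√187 = [13; 1,2,13,2,1,26, …], period ℓ=6 (even) → k=5
a_0=13:  p_0=13·1+0=13,  q_0=13·0+1=1
a_1=1:  p_1=1·13+1=14,  q_1=1·1+0=1
a_2=2:  p_2=2·14+13=41,  q_2=2·1+1=3
a_3=13:  p_3=13·41+14=547,  q_3=13·3+1=40
a_4=2:  p_4=2·547+41=1135,  q_4=2·40+3=83
a_5=1:  p_5=1·1135+547=1682,  q_5=1·83+40=123
fundamental: x₁=1682, y₁=123  (since 2829124 − 187·15129 = 1)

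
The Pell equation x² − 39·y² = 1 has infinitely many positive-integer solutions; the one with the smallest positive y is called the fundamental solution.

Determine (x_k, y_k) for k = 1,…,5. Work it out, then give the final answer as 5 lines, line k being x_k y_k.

√39 → a₀=6, period (4,12); ℓ=2 even so k=1
step 0: (6, 1)  from 6·(1,0) + (0,1)
step 1: (25, 4)  from 4·(6,1) + (1,0)
fundamental: x₁=25, y₁=4  (since 625 − 39·16 = 1)
n=2: (25,4)∘(25,4) = (25·25+39·4·4, 25·4+4·25) = (1249,200)
n=3: (1249,200)∘(25,4) = (25·1249+39·4·200, 25·200+4·1249) = (62425,9996)
n=4: (62425,9996)∘(25,4) = (25·62425+39·4·9996, 25·9996+4·62425) = (3120001,499600)
n=5: (3120001,499600)∘(25,4) = (25·3120001+39·4·499600, 25·499600+4·3120001) = (155937625,24970004)

25 4
1249 200
62425 9996
3120001 499600
155937625 24970004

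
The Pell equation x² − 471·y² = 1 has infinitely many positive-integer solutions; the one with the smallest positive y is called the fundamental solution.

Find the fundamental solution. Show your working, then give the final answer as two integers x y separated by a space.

7838695 361188

[21; 1,2,2,1,3,…,2,1,42] for √471; ℓ=14 ⇒ convergent index 13
a_0=21:  p_0=21·1+0=21,  q_0=21·0+1=1
…
a_5=3:  p_5=3·217+152=803,  q_5=3·10+7=37
…
a_7=14:  p_7=14·3429+803=48809,  q_7=14·158+37=2249
…
a_11=2:  p_11=2·843469+644804=2331742,  q_11=2·38865+29711=107441
a_12=2:  p_12=2·2331742+843469=5506953,  q_12=2·107441+38865=253747
a_13=1:  p_13=1·5506953+2331742=7838695,  q_13=1·253747+107441=361188
→ (7838695, 361188).  Check: 7838695²=61445139303025, 471·361188²=61445139303024, difference 1.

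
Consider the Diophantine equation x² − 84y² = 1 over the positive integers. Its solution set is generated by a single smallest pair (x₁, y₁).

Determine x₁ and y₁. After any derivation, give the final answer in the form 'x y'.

55 6

√84 → a₀=9, period (6,18); ℓ=2 even so k=1
k=0  a_k=9  p_k/q_k = 9/1
k=1  a_k=6  p_k/q_k = 55/6
(x₁, y₁) = (55, 6);  55² − 84·6² = 1 ✓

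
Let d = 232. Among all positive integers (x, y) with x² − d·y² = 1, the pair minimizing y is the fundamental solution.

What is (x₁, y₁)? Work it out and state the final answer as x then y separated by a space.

√232 → a₀=15, period (4,3,7,3,4,30); ℓ=6 even so k=5
a_0=15:  p_0=15·1+0=15,  q_0=15·0+1=1
…
a_3=7:  p_3=7·198+61=1447,  q_3=7·13+4=95
a_4=3:  p_4=3·1447+198=4539,  q_4=3·95+13=298
a_5=4:  p_5=4·4539+1447=19603,  q_5=4·298+95=1287
(x₁, y₁) = (19603, 1287);  19603² − 232·1287² = 1 ✓

19603 1287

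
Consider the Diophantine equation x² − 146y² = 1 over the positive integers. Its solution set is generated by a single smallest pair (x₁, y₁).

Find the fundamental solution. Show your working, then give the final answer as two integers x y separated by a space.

[12; 12,24] for √146; ℓ=2 ⇒ convergent index 1
step 0: (12, 1)  from 12·(1,0) + (0,1)
step 1: (145, 12)  from 12·(12,1) + (1,0)
(x₁, y₁) = (145, 12);  145² − 146·12² = 1 ✓

145 12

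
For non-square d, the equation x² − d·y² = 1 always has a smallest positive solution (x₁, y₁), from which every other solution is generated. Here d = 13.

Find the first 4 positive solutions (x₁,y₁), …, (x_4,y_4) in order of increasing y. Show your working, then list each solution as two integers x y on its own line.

√13 = [3; 1,1,1,1,6, …], period ℓ=5 (odd) → k=9
a_0=3:  p_0=3·1+0=3,  q_0=3·0+1=1
a_1=1:  p_1=1·3+1=4,  q_1=1·1+0=1
a_2=1:  p_2=1·4+3=7,  q_2=1·1+1=2
a_3=1:  p_3=1·7+4=11,  q_3=1·2+1=3
a_4=1:  p_4=1·11+7=18,  q_4=1·3+2=5
a_5=6:  p_5=6·18+11=119,  q_5=6·5+3=33
a_6=1:  p_6=1·119+18=137,  q_6=1·33+5=38
a_7=1:  p_7=1·137+119=256,  q_7=1·38+33=71
a_8=1:  p_8=1·256+137=393,  q_8=1·71+38=109
a_9=1:  p_9=1·393+256=649,  q_9=1·109+71=180
fundamental: x₁=649, y₁=180  (since 421201 − 13·32400 = 1)
k=2:  x_2 = 649·649+13·180·180 = 842401,  y_2 = 649·180+180·649 = 233640
k=3:  x_3 = 649·842401+13·180·233640 = 1093435849,  y_3 = 649·233640+180·842401 = 303264540
k=4:  x_4 = 649·1093435849+13·180·303264540 = 1419278889601,  y_4 = 649·303264540+180·1093435849 = 393637139280

649 180
842401 233640
1093435849 303264540
1419278889601 393637139280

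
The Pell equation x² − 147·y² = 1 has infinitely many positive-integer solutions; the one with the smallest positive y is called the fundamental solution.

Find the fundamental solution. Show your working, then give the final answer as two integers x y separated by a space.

d=147: √d = [12; 8,24] (ℓ=2, even), read p_1/q_1
i=0: a=12 ⇒ p=12, q=1
i=1: a=8 ⇒ p=97, q=8
(x₁, y₁) = (97, 8);  97² − 147·8² = 1 ✓

97 8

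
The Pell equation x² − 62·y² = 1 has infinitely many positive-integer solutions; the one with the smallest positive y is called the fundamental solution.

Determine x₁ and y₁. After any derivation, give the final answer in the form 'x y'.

63 8

d=62: √d = [7; 1,6,1,14] (ℓ=4, even), read p_3/q_3
a_0=7:  p_0=7·1+0=7,  q_0=7·0+1=1
…
a_2=6:  p_2=6·8+7=55,  q_2=6·1+1=7
a_3=1:  p_3=1·55+8=63,  q_3=1·7+1=8
→ (63, 8).  Check: 63²=3969, 62·8²=3968, difference 1.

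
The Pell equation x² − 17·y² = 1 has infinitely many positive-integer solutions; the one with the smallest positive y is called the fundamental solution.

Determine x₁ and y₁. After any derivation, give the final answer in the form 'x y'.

33 8

√17 = [4; 8, …], period ℓ=1 (odd) → k=1
i=0: a=4 ⇒ p=4, q=1
i=1: a=8 ⇒ p=33, q=8
→ (33, 8).  Check: 33²=1089, 17·8²=1088, difference 1.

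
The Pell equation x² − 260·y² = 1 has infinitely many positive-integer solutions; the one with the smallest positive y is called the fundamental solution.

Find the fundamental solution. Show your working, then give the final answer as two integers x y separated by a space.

129 8

d=260: √d = [16; 8,32] (ℓ=2, even), read p_1/q_1
i=0: a=16 ⇒ p=16, q=1
i=1: a=8 ⇒ p=129, q=8
→ (129, 8).  Check: 129²=16641, 260·8²=16640, difference 1.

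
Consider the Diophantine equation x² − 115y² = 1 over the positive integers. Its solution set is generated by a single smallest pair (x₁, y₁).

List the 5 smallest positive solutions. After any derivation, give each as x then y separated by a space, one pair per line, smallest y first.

1126 105
2535751 236460
5710510126 532507815
12860066268001 1199207362920
28960863525028126 2700614448788025

√115 = [10; 1,2,1,1,1,1,1,2,1,20, …], period ℓ=10 (even) → k=9
a_0=10:  p_0=10·1+0=10,  q_0=10·0+1=1
a_1=1:  p_1=1·10+1=11,  q_1=1·1+0=1
a_2=2:  p_2=2·11+10=32,  q_2=2·1+1=3
a_3=1:  p_3=1·32+11=43,  q_3=1·3+1=4
a_4=1:  p_4=1·43+32=75,  q_4=1·4+3=7
a_5=1:  p_5=1·75+43=118,  q_5=1·7+4=11
a_6=1:  p_6=1·118+75=193,  q_6=1·11+7=18
a_7=1:  p_7=1·193+118=311,  q_7=1·18+11=29
a_8=2:  p_8=2·311+193=815,  q_8=2·29+18=76
a_9=1:  p_9=1·815+311=1126,  q_9=1·76+29=105
→ (1126, 105).  Check: 1126²=1267876, 115·105²=1267875, difference 1.
n=2: (1126,105)∘(1126,105) = (1126·1126+115·105·105, 1126·105+105·1126) = (2535751,236460)
n=3: (2535751,236460)∘(1126,105) = (1126·2535751+115·105·236460, 1126·236460+105·2535751) = (5710510126,532507815)
n=4: (5710510126,532507815)∘(1126,105) = (1126·5710510126+115·105·532507815, 1126·532507815+105·5710510126) = (12860066268001,1199207362920)
n=5: (12860066268001,1199207362920)∘(1126,105) = (1126·12860066268001+115·105·1199207362920, 1126·1199207362920+105·12860066268001) = (28960863525028126,2700614448788025)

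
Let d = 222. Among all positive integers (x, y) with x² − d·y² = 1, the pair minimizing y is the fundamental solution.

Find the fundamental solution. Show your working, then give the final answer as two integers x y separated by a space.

149 10

[14; 1,8,1,28] for √222; ℓ=4 ⇒ convergent index 3
k=0  a_k=14  p_k/q_k = 14/1
k=1  a_k=1  p_k/q_k = 15/1
k=2  a_k=8  p_k/q_k = 134/9
k=3  a_k=1  p_k/q_k = 149/10
→ (149, 10).  Check: 149²=22201, 222·10²=22200, difference 1.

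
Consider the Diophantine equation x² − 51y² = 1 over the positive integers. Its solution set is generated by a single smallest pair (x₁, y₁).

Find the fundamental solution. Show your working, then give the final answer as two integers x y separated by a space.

50 7

[7; 7,14] for √51; ℓ=2 ⇒ convergent index 1
k=0  a_k=7  p_k/q_k = 7/1
k=1  a_k=7  p_k/q_k = 50/7
(x₁, y₁) = (50, 7);  50² − 51·7² = 1 ✓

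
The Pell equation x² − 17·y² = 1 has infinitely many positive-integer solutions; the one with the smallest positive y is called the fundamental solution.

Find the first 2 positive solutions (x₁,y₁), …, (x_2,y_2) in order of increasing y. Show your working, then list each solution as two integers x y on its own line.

√17 → a₀=4, period (8); ℓ=1 odd so k=1
i=0: a=4 ⇒ p=4, q=1
i=1: a=8 ⇒ p=33, q=8
→ (33, 8).  Check: 33²=1089, 17·8²=1088, difference 1.
(x_2, y_2) = (33·33 + 17·8·8, 33·8 + 8·33) = (2177, 528)

33 8
2177 528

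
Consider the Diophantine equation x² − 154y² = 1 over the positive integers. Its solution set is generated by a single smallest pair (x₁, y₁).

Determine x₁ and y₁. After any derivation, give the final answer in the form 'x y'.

[12; 2,2,3,1,2,1,3,2,2,24] for √154; ℓ=10 ⇒ convergent index 9
i=0: a=12 ⇒ p=12, q=1
i=1: a=2 ⇒ p=25, q=2
i=2: a=2 ⇒ p=62, q=5
i=3: a=3 ⇒ p=211, q=17
i=4: a=1 ⇒ p=273, q=22
i=5: a=2 ⇒ p=757, q=61
…
i=8: a=2 ⇒ p=8724, q=703
i=9: a=2 ⇒ p=21295, q=1716
(x₁, y₁) = (21295, 1716);  21295² − 154·1716² = 1 ✓

21295 1716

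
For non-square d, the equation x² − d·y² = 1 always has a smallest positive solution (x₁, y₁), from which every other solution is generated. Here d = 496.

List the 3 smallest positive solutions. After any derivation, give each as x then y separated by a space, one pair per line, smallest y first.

√496 = [22; 3,1,2,4,1,…,1,3,44, …], period ℓ=16 (even) → k=15
k=0  a_k=22  p_k/q_k = 22/1
…
k=2  a_k=1  p_k/q_k = 89/4
…
k=4  a_k=4  p_k/q_k = 1069/48
k=5  a_k=1  p_k/q_k = 1314/59
k=6  a_k=1  p_k/q_k = 2383/107
k=7  a_k=2  p_k/q_k = 6080/273
…
k=9  a_k=2  p_k/q_k = 35166/1579
…
k=13  a_k=2  p_k/q_k = 863293/38763
k=14  a_k=1  p_k/q_k = 1252502/56239
k=15  a_k=3  p_k/q_k = 4620799/207480
→ (4620799, 207480).  Check: 4620799²=21351783398401, 496·207480²=21351783398400, difference 1.
n=2: (4620799,207480)∘(4620799,207480) = (4620799·4620799+496·207480·207480, 4620799·207480+207480·4620799) = (42703566796801,1917446753040)
n=3: (42703566796801,1917446753040)∘(4620799,207480) = (4620799·42703566796801+496·207480·1917446753040, 4620799·1917446753040+207480·42703566796801) = (394649197502177907199,17720272078000750440)

4620799 207480
42703566796801 1917446753040
394649197502177907199 17720272078000750440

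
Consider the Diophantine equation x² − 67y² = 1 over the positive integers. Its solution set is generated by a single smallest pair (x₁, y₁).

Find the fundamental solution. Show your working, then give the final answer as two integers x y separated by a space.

48842 5967

d=67: √d = [8; 5,2,1,1,7,1,1,2,5,16] (ℓ=10, even), read p_9/q_9
step 0: (8, 1)  from 8·(1,0) + (0,1)
…
step 2: (90, 11)  from 2·(41,5) + (8,1)
step 3: (131, 16)  from 1·(90,11) + (41,5)
…
step 6: (1899, 232)  from 1·(1678,205) + (221,27)
step 7: (3577, 437)  from 1·(1899,232) + (1678,205)
step 8: (9053, 1106)  from 2·(3577,437) + (1899,232)
step 9: (48842, 5967)  from 5·(9053,1106) + (3577,437)
fundamental: x₁=48842, y₁=5967  (since 2385540964 − 67·35605089 = 1)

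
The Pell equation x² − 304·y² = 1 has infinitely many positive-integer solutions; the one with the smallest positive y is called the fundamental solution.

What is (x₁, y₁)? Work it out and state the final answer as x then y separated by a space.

√304 = [17; 2,3,2,1,1,1,1,1,2,3,2,34, …], period ℓ=12 (even) → k=11
step 0: (17, 1)  from 17·(1,0) + (0,1)
…
step 3: (279, 16)  from 2·(122,7) + (35,2)
…
step 5: (680, 39)  from 1·(401,23) + (279,16)
step 6: (1081, 62)  from 1·(680,39) + (401,23)
…
step 9: (7445, 427)  from 2·(2842,163) + (1761,101)
step 10: (25177, 1444)  from 3·(7445,427) + (2842,163)
step 11: (57799, 3315)  from 2·(25177,1444) + (7445,427)
(x₁, y₁) = (57799, 3315);  57799² − 304·3315² = 1 ✓

57799 3315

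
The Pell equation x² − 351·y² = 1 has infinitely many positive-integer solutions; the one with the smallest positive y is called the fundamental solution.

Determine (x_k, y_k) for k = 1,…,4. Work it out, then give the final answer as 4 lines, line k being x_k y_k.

[18; 1,2,1,3,2,2,2,3,1,2,1,36] for √351; ℓ=12 ⇒ convergent index 11
step 0: (18, 1)  from 18·(1,0) + (0,1)
…
step 4: (281, 15)  from 3·(75,4) + (56,3)
…
step 10: (45882, 2449)  from 2·(16543,883) + (12796,683)
step 11: (62425, 3332)  from 1·(45882,2449) + (16543,883)
fundamental: x₁=62425, y₁=3332  (since 3896880625 − 351·11102224 = 1)
n=2: (62425,3332)∘(62425,3332) = (62425·62425+351·3332·3332, 62425·3332+3332·62425) = (7793761249,416000200)
n=3: (7793761249,416000200)∘(62425,3332) = (62425·7793761249+351·3332·416000200, 62425·416000200+3332·7793761249) = (973051091875225,51937624966668)
n=4: (973051091875225,51937624966668)∘(62425,3332) = (62425·973051091875225+351·3332·51937624966668, 62425·51937624966668+3332·973051091875225) = (121485428812828080001,6484412476672499600)

62425 3332
7793761249 416000200
973051091875225 51937624966668
121485428812828080001 6484412476672499600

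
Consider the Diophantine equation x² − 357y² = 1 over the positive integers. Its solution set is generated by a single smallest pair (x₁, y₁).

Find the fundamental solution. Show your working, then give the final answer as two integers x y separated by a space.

[18; 1,8,2,8,1,36] for √357; ℓ=6 ⇒ convergent index 5
a_0=18:  p_0=18·1+0=18,  q_0=18·0+1=1
…
a_2=8:  p_2=8·19+18=170,  q_2=8·1+1=9
…
a_4=8:  p_4=8·359+170=3042,  q_4=8·19+9=161
a_5=1:  p_5=1·3042+359=3401,  q_5=1·161+19=180
→ (3401, 180).  Check: 3401²=11566801, 357·180²=11566800, difference 1.

3401 180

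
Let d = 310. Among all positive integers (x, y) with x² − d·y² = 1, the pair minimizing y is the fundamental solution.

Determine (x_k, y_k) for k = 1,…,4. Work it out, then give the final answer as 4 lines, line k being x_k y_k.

[17; 1,1,1,1,5,…,1,1,34] for √310; ℓ=16 ⇒ convergent index 15
a_0=17:  p_0=17·1+0=17,  q_0=17·0+1=1
…
a_2=1:  p_2=1·18+17=35,  q_2=1·1+1=2
a_3=1:  p_3=1·35+18=53,  q_3=1·2+1=3
a_4=1:  p_4=1·53+35=88,  q_4=1·3+2=5
a_5=5:  p_5=5·88+53=493,  q_5=5·5+3=28
…
a_7=1:  p_7=1·1567+493=2060,  q_7=1·89+28=117
a_8=2:  p_8=2·2060+1567=5687,  q_8=2·117+89=323
a_9=1:  p_9=1·5687+2060=7747,  q_9=1·323+117=440
a_10=3:  p_10=3·7747+5687=28928,  q_10=3·440+323=1643
a_11=5:  p_11=5·28928+7747=152387,  q_11=5·1643+440=8655
a_12=1:  p_12=1·152387+28928=181315,  q_12=1·8655+1643=10298
…
a_14=1:  p_14=1·333702+181315=515017,  q_14=1·18953+10298=29251
a_15=1:  p_15=1·515017+333702=848719,  q_15=1·29251+18953=48204
fundamental: x₁=848719, y₁=48204  (since 720323940961 − 310·2323625616 = 1)
n=2: (848719,48204)∘(848719,48204) = (848719·848719+310·48204·48204, 848719·48204+48204·848719) = (1440647881921,81823301352)
n=3: (1440647881921,81823301352)∘(848719,48204) = (848719·1440647881921+310·48204·81823301352, 848719·81823301352+48204·1440647881921) = (2445410459391369679,138889981000287972)
n=4: (2445410459391369679,138889981000287972)∘(848719,48204) = (848719·2445410459391369679+310·48204·138889981000287972, 848719·138889981000287972+48204·2445410459391369679) = (4150932639366927117300481,235757131569084991314384)

848719 48204
1440647881921 81823301352
2445410459391369679 138889981000287972
4150932639366927117300481 235757131569084991314384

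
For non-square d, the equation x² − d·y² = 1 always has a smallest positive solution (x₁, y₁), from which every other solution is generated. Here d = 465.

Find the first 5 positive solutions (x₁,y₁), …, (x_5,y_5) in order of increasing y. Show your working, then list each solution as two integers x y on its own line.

15871 736
503777281 23362112
15990898437631 741560158368
507583097703505921 23538602523554944
16111702671313786506751 747162320561120874080

√465 → a₀=21, period (1,1,3,2,2,2,3,1,1,42); ℓ=10 even so k=9
a_0=21:  p_0=21·1+0=21,  q_0=21·0+1=1
a_1=1:  p_1=1·21+1=22,  q_1=1·1+0=1
…
a_4=2:  p_4=2·151+43=345,  q_4=2·7+2=16
a_5=2:  p_5=2·345+151=841,  q_5=2·16+7=39
a_6=2:  p_6=2·841+345=2027,  q_6=2·39+16=94
…
a_8=1:  p_8=1·6922+2027=8949,  q_8=1·321+94=415
a_9=1:  p_9=1·8949+6922=15871,  q_9=1·415+321=736
→ (15871, 736).  Check: 15871²=251888641, 465·736²=251888640, difference 1.
n=2: (15871,736)∘(15871,736) = (15871·15871+465·736·736, 15871·736+736·15871) = (503777281,23362112)
n=3: (503777281,23362112)∘(15871,736) = (15871·503777281+465·736·23362112, 15871·23362112+736·503777281) = (15990898437631,741560158368)
n=4: (15990898437631,741560158368)∘(15871,736) = (15871·15990898437631+465·736·741560158368, 15871·741560158368+736·15990898437631) = (507583097703505921,23538602523554944)
n=5: (507583097703505921,23538602523554944)∘(15871,736) = (15871·507583097703505921+465·736·23538602523554944, 15871·23538602523554944+736·507583097703505921) = (16111702671313786506751,747162320561120874080)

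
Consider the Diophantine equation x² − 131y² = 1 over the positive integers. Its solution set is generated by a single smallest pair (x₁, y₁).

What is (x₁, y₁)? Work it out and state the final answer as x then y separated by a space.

10610 927

[11; 2,4,11,4,2,22] for √131; ℓ=6 ⇒ convergent index 5
k=0  a_k=11  p_k/q_k = 11/1
…
k=2  a_k=4  p_k/q_k = 103/9
…
k=4  a_k=4  p_k/q_k = 4727/413
k=5  a_k=2  p_k/q_k = 10610/927
(x₁, y₁) = (10610, 927);  10610² − 131·927² = 1 ✓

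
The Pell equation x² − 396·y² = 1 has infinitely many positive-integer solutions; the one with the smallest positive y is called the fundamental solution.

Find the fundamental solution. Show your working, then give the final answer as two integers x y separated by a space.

√396 → a₀=19, period (1,8,1,38); ℓ=4 even so k=3
step 0: (19, 1)  from 19·(1,0) + (0,1)
…
step 2: (179, 9)  from 8·(20,1) + (19,1)
step 3: (199, 10)  from 1·(179,9) + (20,1)
→ (199, 10).  Check: 199²=39601, 396·10²=39600, difference 1.

199 10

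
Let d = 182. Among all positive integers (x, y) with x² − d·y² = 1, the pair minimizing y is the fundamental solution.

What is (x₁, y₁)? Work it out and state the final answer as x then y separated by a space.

27 2

[13; 2,26] for √182; ℓ=2 ⇒ convergent index 1
a_0=13:  p_0=13·1+0=13,  q_0=13·0+1=1
a_1=2:  p_1=2·13+1=27,  q_1=2·1+0=2
(x₁, y₁) = (27, 2);  27² − 182·2² = 1 ✓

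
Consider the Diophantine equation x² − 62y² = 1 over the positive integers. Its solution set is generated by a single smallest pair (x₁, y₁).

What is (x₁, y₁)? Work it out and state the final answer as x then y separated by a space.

63 8

[7; 1,6,1,14] for √62; ℓ=4 ⇒ convergent index 3
i=0: a=7 ⇒ p=7, q=1
…
i=2: a=6 ⇒ p=55, q=7
i=3: a=1 ⇒ p=63, q=8
→ (63, 8).  Check: 63²=3969, 62·8²=3968, difference 1.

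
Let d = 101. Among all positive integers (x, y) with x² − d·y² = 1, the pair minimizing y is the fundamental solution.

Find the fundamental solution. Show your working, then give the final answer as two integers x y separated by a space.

d=101: √d = [10; 20] (ℓ=1, odd), read p_1/q_1
k=0  a_k=10  p_k/q_k = 10/1
k=1  a_k=20  p_k/q_k = 201/20
→ (201, 20).  Check: 201²=40401, 101·20²=40400, difference 1.

201 20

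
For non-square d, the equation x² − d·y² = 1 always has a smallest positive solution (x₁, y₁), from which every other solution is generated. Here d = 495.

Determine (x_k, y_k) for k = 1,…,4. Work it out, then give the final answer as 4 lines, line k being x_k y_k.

89 4
15841 712
2819609 126732
501874561 22557584

d=495: √d = [22; 4,44] (ℓ=2, even), read p_1/q_1
step 0: (22, 1)  from 22·(1,0) + (0,1)
step 1: (89, 4)  from 4·(22,1) + (1,0)
(x₁, y₁) = (89, 4);  89² − 495·4² = 1 ✓
(x_2, y_2) = (89·89 + 495·4·4, 89·4 + 4·89) = (15841, 712)
(x_3, y_3) = (89·15841 + 495·4·712, 89·712 + 4·15841) = (2819609, 126732)
(x_4, y_4) = (89·2819609 + 495·4·126732, 89·126732 + 4·2819609) = (501874561, 22557584)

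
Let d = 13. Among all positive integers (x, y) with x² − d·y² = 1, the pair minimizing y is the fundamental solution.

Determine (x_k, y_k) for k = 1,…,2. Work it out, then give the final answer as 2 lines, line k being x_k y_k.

649 180
842401 233640

d=13: √d = [3; 1,1,1,1,6] (ℓ=5, odd), read p_9/q_9
step 0: (3, 1)  from 3·(1,0) + (0,1)
step 1: (4, 1)  from 1·(3,1) + (1,0)
step 2: (7, 2)  from 1·(4,1) + (3,1)
…
step 5: (119, 33)  from 6·(18,5) + (11,3)
step 6: (137, 38)  from 1·(119,33) + (18,5)
step 7: (256, 71)  from 1·(137,38) + (119,33)
step 8: (393, 109)  from 1·(256,71) + (137,38)
step 9: (649, 180)  from 1·(393,109) + (256,71)
→ (649, 180).  Check: 649²=421201, 13·180²=421200, difference 1.
(x_2, y_2) = (649·649 + 13·180·180, 649·180 + 180·649) = (842401, 233640)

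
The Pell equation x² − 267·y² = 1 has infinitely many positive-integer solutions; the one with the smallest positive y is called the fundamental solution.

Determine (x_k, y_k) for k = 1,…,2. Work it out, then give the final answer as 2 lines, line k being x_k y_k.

2402 147
11539207 706188

√267 = [16; 2,1,15,1,2,32, …], period ℓ=6 (even) → k=5
step 0: (16, 1)  from 16·(1,0) + (0,1)
…
step 2: (49, 3)  from 1·(33,2) + (16,1)
step 3: (768, 47)  from 15·(49,3) + (33,2)
step 4: (817, 50)  from 1·(768,47) + (49,3)
step 5: (2402, 147)  from 2·(817,50) + (768,47)
→ (2402, 147).  Check: 2402²=5769604, 267·147²=5769603, difference 1.
k=2:  x_2 = 2402·2402+267·147·147 = 11539207,  y_2 = 2402·147+147·2402 = 706188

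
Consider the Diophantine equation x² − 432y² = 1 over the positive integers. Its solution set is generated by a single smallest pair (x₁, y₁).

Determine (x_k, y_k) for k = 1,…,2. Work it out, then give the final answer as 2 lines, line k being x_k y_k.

1351 65
3650401 175630

d=432: √d = [20; 1,3,1,1,1,3,1,40] (ℓ=8, even), read p_7/q_7
k=0  a_k=20  p_k/q_k = 20/1
…
k=2  a_k=3  p_k/q_k = 83/4
k=3  a_k=1  p_k/q_k = 104/5
…
k=6  a_k=3  p_k/q_k = 1060/51
k=7  a_k=1  p_k/q_k = 1351/65
(x₁, y₁) = (1351, 65);  1351² − 432·65² = 1 ✓
(1351+65√432)^2 = 3650401 + 175630√432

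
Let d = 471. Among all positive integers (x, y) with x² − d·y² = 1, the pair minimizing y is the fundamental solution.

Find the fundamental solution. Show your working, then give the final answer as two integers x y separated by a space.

7838695 361188

d=471: √d = [21; 1,2,2,1,3,…,2,1,42] (ℓ=14, even), read p_13/q_13
a_0=21:  p_0=21·1+0=21,  q_0=21·0+1=1
a_1=1:  p_1=1·21+1=22,  q_1=1·1+0=1
…
a_4=1:  p_4=1·152+65=217,  q_4=1·7+3=10
…
a_8=4:  p_8=4·48809+3429=198665,  q_8=4·2249+158=9154
a_9=3:  p_9=3·198665+48809=644804,  q_9=3·9154+2249=29711
…
a_11=2:  p_11=2·843469+644804=2331742,  q_11=2·38865+29711=107441
a_12=2:  p_12=2·2331742+843469=5506953,  q_12=2·107441+38865=253747
a_13=1:  p_13=1·5506953+2331742=7838695,  q_13=1·253747+107441=361188
→ (7838695, 361188).  Check: 7838695²=61445139303025, 471·361188²=61445139303024, difference 1.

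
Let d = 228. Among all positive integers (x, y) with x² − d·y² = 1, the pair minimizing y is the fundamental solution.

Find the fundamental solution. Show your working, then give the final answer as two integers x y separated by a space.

151 10

[15; 10,30] for √228; ℓ=2 ⇒ convergent index 1
k=0  a_k=15  p_k/q_k = 15/1
k=1  a_k=10  p_k/q_k = 151/10
fundamental: x₁=151, y₁=10  (since 22801 − 228·100 = 1)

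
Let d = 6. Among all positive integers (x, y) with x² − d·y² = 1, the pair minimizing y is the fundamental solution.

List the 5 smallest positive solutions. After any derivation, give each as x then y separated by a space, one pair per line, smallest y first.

5 2
49 20
485 198
4801 1960
47525 19402

√6 → a₀=2, period (2,4); ℓ=2 even so k=1
i=0: a=2 ⇒ p=2, q=1
i=1: a=2 ⇒ p=5, q=2
fundamental: x₁=5, y₁=2  (since 25 − 6·4 = 1)
k=2:  x_2 = 5·5+6·2·2 = 49,  y_2 = 5·2+2·5 = 20
k=3:  x_3 = 5·49+6·2·20 = 485,  y_3 = 5·20+2·49 = 198
k=4:  x_4 = 5·485+6·2·198 = 4801,  y_4 = 5·198+2·485 = 1960
k=5:  x_5 = 5·4801+6·2·1960 = 47525,  y_5 = 5·1960+2·4801 = 19402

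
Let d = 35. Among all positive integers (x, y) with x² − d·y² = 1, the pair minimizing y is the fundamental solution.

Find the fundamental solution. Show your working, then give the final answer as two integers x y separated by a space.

[5; 1,10] for √35; ℓ=2 ⇒ convergent index 1
i=0: a=5 ⇒ p=5, q=1
i=1: a=1 ⇒ p=6, q=1
(x₁, y₁) = (6, 1);  6² − 35·1² = 1 ✓

6 1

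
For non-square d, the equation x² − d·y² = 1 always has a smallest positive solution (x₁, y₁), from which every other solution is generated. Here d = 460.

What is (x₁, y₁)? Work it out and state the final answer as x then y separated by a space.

[21; 2,4,3,1,2,10,2,1,3,4,2,42] for √460; ℓ=12 ⇒ convergent index 11
step 0: (21, 1)  from 21·(1,0) + (0,1)
step 1: (43, 2)  from 2·(21,1) + (1,0)
step 2: (193, 9)  from 4·(43,2) + (21,1)
step 3: (622, 29)  from 3·(193,9) + (43,2)
…
step 5: (2252, 105)  from 2·(815,38) + (622,29)
…
step 7: (48922, 2281)  from 2·(23335,1088) + (2252,105)
…
step 9: (265693, 12388)  from 3·(72257,3369) + (48922,2281)
step 10: (1135029, 52921)  from 4·(265693,12388) + (72257,3369)
step 11: (2535751, 118230)  from 2·(1135029,52921) + (265693,12388)
fundamental: x₁=2535751, y₁=118230  (since 6430033134001 − 460·13978332900 = 1)

2535751 118230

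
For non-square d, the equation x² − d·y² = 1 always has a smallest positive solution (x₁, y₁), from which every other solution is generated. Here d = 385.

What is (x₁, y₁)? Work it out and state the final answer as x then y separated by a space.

95831 4884

[19; 1,1,1,1,1,…,1,1,38] for √385; ℓ=16 ⇒ convergent index 15
a_0=19:  p_0=19·1+0=19,  q_0=19·0+1=1
…
a_2=1:  p_2=1·20+19=39,  q_2=1·1+1=2
a_3=1:  p_3=1·39+20=59,  q_3=1·2+1=3
a_4=1:  p_4=1·59+39=98,  q_4=1·3+2=5
a_5=1:  p_5=1·98+59=157,  q_5=1·5+3=8
a_6=3:  p_6=3·157+98=569,  q_6=3·8+5=29
a_7=1:  p_7=1·569+157=726,  q_7=1·29+8=37
…
a_14=1:  p_14=1·36280+23271=59551,  q_14=1·1849+1186=3035
a_15=1:  p_15=1·59551+36280=95831,  q_15=1·3035+1849=4884
(x₁, y₁) = (95831, 4884);  95831² − 385·4884² = 1 ✓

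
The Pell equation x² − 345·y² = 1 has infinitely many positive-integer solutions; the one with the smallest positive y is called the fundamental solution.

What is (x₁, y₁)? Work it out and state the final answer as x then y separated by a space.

√345 → a₀=18, period (1,1,2,1,6,1,2,1,1,36); ℓ=10 even so k=9
k=0  a_k=18  p_k/q_k = 18/1
…
k=3  a_k=2  p_k/q_k = 93/5
k=4  a_k=1  p_k/q_k = 130/7
k=5  a_k=6  p_k/q_k = 873/47
k=6  a_k=1  p_k/q_k = 1003/54
k=7  a_k=2  p_k/q_k = 2879/155
k=8  a_k=1  p_k/q_k = 3882/209
k=9  a_k=1  p_k/q_k = 6761/364
(x₁, y₁) = (6761, 364);  6761² − 345·364² = 1 ✓

6761 364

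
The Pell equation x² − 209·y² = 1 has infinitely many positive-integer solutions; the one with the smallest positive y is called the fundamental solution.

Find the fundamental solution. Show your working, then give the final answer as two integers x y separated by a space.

46551 3220

√209 → a₀=14, period (2,5,3,2,3,5,2,28); ℓ=8 even so k=7
k=0  a_k=14  p_k/q_k = 14/1
…
k=6  a_k=5  p_k/q_k = 21266/1471
k=7  a_k=2  p_k/q_k = 46551/3220
(x₁, y₁) = (46551, 3220);  46551² − 209·3220² = 1 ✓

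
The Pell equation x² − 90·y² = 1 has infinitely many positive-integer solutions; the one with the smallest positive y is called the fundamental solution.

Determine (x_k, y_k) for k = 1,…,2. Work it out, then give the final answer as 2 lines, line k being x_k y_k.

19 2
721 76

√90 = [9; 2,18, …], period ℓ=2 (even) → k=1
i=0: a=9 ⇒ p=9, q=1
i=1: a=2 ⇒ p=19, q=2
(x₁, y₁) = (19, 2);  19² − 90·2² = 1 ✓
n=2: (19,2)∘(19,2) = (19·19+90·2·2, 19·2+2·19) = (721,76)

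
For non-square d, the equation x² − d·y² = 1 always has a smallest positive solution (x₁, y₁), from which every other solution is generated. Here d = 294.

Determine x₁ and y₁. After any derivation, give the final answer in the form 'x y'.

4801 280

√294 = [17; 6,1,4,1,6,34, …], period ℓ=6 (even) → k=5
k=0  a_k=17  p_k/q_k = 17/1
…
k=2  a_k=1  p_k/q_k = 120/7
…
k=4  a_k=1  p_k/q_k = 703/41
k=5  a_k=6  p_k/q_k = 4801/280
→ (4801, 280).  Check: 4801²=23049601, 294·280²=23049600, difference 1.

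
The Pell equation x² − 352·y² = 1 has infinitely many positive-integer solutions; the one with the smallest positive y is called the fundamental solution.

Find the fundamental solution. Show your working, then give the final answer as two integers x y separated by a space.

77617 4137

[18; 1,3,5,9,5,3,1,36] for √352; ℓ=8 ⇒ convergent index 7
i=0: a=18 ⇒ p=18, q=1
…
i=3: a=5 ⇒ p=394, q=21
i=4: a=9 ⇒ p=3621, q=193
i=5: a=5 ⇒ p=18499, q=986
i=6: a=3 ⇒ p=59118, q=3151
i=7: a=1 ⇒ p=77617, q=4137
→ (77617, 4137).  Check: 77617²=6024398689, 352·4137²=6024398688, difference 1.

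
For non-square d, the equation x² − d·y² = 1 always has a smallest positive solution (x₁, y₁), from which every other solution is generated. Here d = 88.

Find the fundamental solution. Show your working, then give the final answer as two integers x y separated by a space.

√88 = [9; 2,1,1,1,2,18, …], period ℓ=6 (even) → k=5
a_0=9:  p_0=9·1+0=9,  q_0=9·0+1=1
a_1=2:  p_1=2·9+1=19,  q_1=2·1+0=2
a_2=1:  p_2=1·19+9=28,  q_2=1·2+1=3
a_3=1:  p_3=1·28+19=47,  q_3=1·3+2=5
a_4=1:  p_4=1·47+28=75,  q_4=1·5+3=8
a_5=2:  p_5=2·75+47=197,  q_5=2·8+5=21
→ (197, 21).  Check: 197²=38809, 88·21²=38808, difference 1.

197 21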